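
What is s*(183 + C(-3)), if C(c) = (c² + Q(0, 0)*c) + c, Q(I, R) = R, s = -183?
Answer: -34587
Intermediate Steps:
C(c) = c + c² (C(c) = (c² + 0*c) + c = (c² + 0) + c = c² + c = c + c²)
s*(183 + C(-3)) = -183*(183 - 3*(1 - 3)) = -183*(183 - 3*(-2)) = -183*(183 + 6) = -183*189 = -34587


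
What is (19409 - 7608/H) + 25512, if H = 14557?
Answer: 653907389/14557 ≈ 44921.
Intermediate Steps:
(19409 - 7608/H) + 25512 = (19409 - 7608/14557) + 25512 = 282529205/14557 + 25512 = 653907389/14557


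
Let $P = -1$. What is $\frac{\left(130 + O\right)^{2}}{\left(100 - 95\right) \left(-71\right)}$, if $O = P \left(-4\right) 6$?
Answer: $- \frac{23716}{355} \approx -66.806$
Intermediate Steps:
$O = 24$ ($O = \left(-1\right) \left(-4\right) 6 = 4 \cdot 6 = 24$)
$\frac{\left(130 + O\right)^{2}}{\left(100 - 95\right) \left(-71\right)} = \frac{\left(130 + 24\right)^{2}}{\left(100 - 95\right) \left(-71\right)} = \frac{154^{2}}{5 \left(-71\right)} = \frac{23716}{-355} = 23716 \left(- \frac{1}{355}\right) = - \frac{23716}{355}$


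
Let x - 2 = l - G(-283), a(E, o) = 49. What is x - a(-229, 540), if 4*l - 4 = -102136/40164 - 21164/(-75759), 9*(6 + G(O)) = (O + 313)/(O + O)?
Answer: -5821092175261/143518001118 ≈ -40.560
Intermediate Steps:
G(O) = -6 + (313 + O)/(18*O) (G(O) = -6 + ((O + 313)/(O + O))/9 = -6 + ((313 + O)/((2*O)))/9 = -6 + ((313 + O)*(1/(2*O)))/9 = -6 + ((313 + O)/(2*O))/9 = -6 + (313 + O)/(18*O))
l = 220143649/507130746 (l = 1 + (-102136/40164 - 21164/(-75759))/4 = 1 + (-102136*1/40164 - 21164*(-1/75759))/4 = 1 + (-25534/10041 + 21164/75759)/4 = 1 + (¼)*(-573974194/253565373) = 1 - 286987097/507130746 = 220143649/507130746 ≈ 0.43410)
x = 1211289879521/143518001118 (x = 2 + (220143649/507130746 - (313 - 107*(-283))/(18*(-283))) = 2 + (220143649/507130746 - (-1)*(313 + 30281)/(18*283)) = 2 + (220143649/507130746 - (-1)*30594/(18*283)) = 2 + (220143649/507130746 - 1*(-5099/849)) = 2 + (220143649/507130746 + 5099/849) = 2 + 924253877285/143518001118 = 1211289879521/143518001118 ≈ 8.4400)
x - a(-229, 540) = 1211289879521/143518001118 - 1*49 = 1211289879521/143518001118 - 49 = -5821092175261/143518001118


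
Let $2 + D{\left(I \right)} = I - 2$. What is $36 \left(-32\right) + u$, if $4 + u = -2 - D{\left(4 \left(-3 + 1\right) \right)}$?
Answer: $-1146$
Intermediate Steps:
$D{\left(I \right)} = -4 + I$ ($D{\left(I \right)} = -2 + \left(I - 2\right) = -2 + \left(-2 + I\right) = -4 + I$)
$u = 6$ ($u = -4 - \left(-2 + 4 \left(-3 + 1\right)\right) = -4 - \left(-2 - 8\right) = -4 - -10 = -4 + \left(-2 + 12\right) = -4 + 10 = 6$)
$36 \left(-32\right) + u = 36 \left(-32\right) + 6 = -1152 + 6 = -1146$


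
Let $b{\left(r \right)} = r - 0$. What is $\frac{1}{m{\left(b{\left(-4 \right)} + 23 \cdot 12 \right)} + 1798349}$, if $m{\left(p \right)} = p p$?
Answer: $\frac{1}{1872333} \approx 5.3409 \cdot 10^{-7}$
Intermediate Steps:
$b{\left(r \right)} = r$ ($b{\left(r \right)} = r + 0 = r$)
$m{\left(p \right)} = p^{2}$
$\frac{1}{m{\left(b{\left(-4 \right)} + 23 \cdot 12 \right)} + 1798349} = \frac{1}{\left(-4 + 23 \cdot 12\right)^{2} + 1798349} = \frac{1}{\left(-4 + 276\right)^{2} + 1798349} = \frac{1}{272^{2} + 1798349} = \frac{1}{73984 + 1798349} = \frac{1}{1872333}$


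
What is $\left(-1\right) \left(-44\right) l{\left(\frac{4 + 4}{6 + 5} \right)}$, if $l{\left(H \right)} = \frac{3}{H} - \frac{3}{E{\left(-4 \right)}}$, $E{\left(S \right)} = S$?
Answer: $\frac{429}{2} \approx 214.5$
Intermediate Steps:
$l{\left(H \right)} = \frac{3}{4} + \frac{3}{H}$ ($l{\left(H \right)} = \frac{3}{H} - \frac{3}{-4} = \frac{3}{H} - - \frac{3}{4} = \frac{3}{H} + \frac{3}{4} = \frac{3}{4} + \frac{3}{H}$)
$\left(-1\right) \left(-44\right) l{\left(\frac{4 + 4}{6 + 5} \right)} = \left(-1\right) \left(-44\right) \left(\frac{3}{4} + \frac{3}{\left(4 + 4\right) \frac{1}{6 + 5}}\right) = 44 \left(\frac{3}{4} + \frac{3}{8 \cdot \frac{1}{11}}\right) = 44 \left(\frac{3}{4} + \frac{3}{\frac{8}{11}}\right) = 44 \left(\frac{3}{4} + 3 \cdot \frac{11}{8}\right) = 44 \left(\frac{3}{4} + \frac{33}{8}\right) = 44 \cdot \frac{39}{8} = \frac{429}{2}$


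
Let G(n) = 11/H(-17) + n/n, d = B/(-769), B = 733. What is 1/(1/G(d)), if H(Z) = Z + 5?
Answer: 1/12 ≈ 0.083333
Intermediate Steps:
H(Z) = 5 + Z
d = -733/769 (d = 733/(-769) = 733*(-1/769) = -733/769 ≈ -0.95319)
G(n) = 1/12 (G(n) = 11/(5 - 17) + n/n = 11/(-12) + 1 = 11*(-1/12) + 1 = -11/12 + 1 = 1/12)
1/(1/G(d)) = 1/(1/(1/12)) = 1/12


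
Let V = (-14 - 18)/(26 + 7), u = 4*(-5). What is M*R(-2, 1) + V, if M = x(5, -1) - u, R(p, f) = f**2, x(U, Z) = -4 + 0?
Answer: 496/33 ≈ 15.030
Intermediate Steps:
x(U, Z) = -4
u = -20
M = 16 (M = -4 - 1*(-20) = -4 + 20 = 16)
V = -32/33 ≈ -0.96970
M*R(-2, 1) + V = 16*1**2 - 32/33 = 16*1 - 32/33 = 16 - 32/33 = 496/33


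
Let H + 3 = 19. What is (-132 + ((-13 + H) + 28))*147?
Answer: -14847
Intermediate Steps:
H = 16 (H = -3 + 19 = 16)
(-132 + ((-13 + H) + 28))*147 = (-132 + ((-13 + 16) + 28))*147 = (-132 + (3 + 28))*147 = (-132 + 31)*147 = -101*147 = -14847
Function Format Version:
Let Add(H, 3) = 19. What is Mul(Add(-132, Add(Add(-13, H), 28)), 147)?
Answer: -14847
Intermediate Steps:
H = 16 (H = Add(-3, 19) = 16)
Mul(Add(-132, Add(Add(-13, H), 28)), 147) = Mul(Add(-132, Add(Add(-13, 16), 28)), 147) = Mul(Add(-132, Add(3, 28)), 147) = Mul(Add(-132, 31), 147) = Mul(-101, 147) = -14847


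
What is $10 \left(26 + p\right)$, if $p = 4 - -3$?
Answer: $330$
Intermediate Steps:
$p = 7$ ($p = 4 + 3 = 7$)
$10 \left(26 + p\right) = 10 \left(26 + 7\right) = 10 \cdot 33 = 330$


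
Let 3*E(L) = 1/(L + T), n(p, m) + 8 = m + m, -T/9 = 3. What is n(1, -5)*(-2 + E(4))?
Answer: 834/23 ≈ 36.261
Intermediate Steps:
T = -27 (T = -9*3 = -27)
n(p, m) = -8 + 2*m (n(p, m) = -8 + (m + m) = -8 + 2*m)
E(L) = 1/(3*(-27 + L)) (E(L) = 1/(3*(L - 27)) = 1/(3*(-27 + L)))
n(1, -5)*(-2 + E(4)) = (-8 + 2*(-5))*(-2 + 1/(3*(-27 + 4))) = (-8 - 10)*(-2 + (1/3)/(-23)) = -18*(-2 + (1/3)*(-1/23)) = -18*(-2 - 1/69) = -18*(-139/69) = 834/23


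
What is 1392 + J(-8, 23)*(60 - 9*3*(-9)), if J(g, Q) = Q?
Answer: 8361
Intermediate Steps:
1392 + J(-8, 23)*(60 - 9*3*(-9)) = 1392 + 23*(60 - 9*3*(-9)) = 1392 + 23*(60 - 27*(-9)) = 1392 + 23*(60 + 243) = 1392 + 23*303 = 1392 + 6969 = 8361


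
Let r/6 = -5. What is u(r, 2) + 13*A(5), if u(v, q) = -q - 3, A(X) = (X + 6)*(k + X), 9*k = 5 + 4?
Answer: 853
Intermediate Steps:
r = -30 (r = 6*(-5) = -30)
k = 1 (k = (5 + 4)/9 = (⅑)*9 = 1)
A(X) = (1 + X)*(6 + X) (A(X) = (X + 6)*(1 + X) = (6 + X)*(1 + X) = (1 + X)*(6 + X))
u(v, q) = -3 - q
u(r, 2) + 13*A(5) = (-3 - 1*2) + 13*(6 + 5² + 7*5) = (-3 - 2) + 13*(6 + 25 + 35) = -5 + 13*66 = -5 + 858 = 853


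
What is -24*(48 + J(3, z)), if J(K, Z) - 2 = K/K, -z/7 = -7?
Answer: -1224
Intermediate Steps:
z = 49 (z = -7*(-7) = 49)
J(K, Z) = 3 (J(K, Z) = 2 + K/K = 2 + 1 = 3)
-24*(48 + J(3, z)) = -24*(48 + 3) = -24*51 = -1224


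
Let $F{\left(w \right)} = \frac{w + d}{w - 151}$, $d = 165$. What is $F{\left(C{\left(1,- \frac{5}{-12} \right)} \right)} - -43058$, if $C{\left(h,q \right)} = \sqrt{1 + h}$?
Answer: $\frac{981654425}{22799} - \frac{316 \sqrt{2}}{22799} \approx 43057.0$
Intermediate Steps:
$F{\left(w \right)} = \frac{165 + w}{-151 + w}$ ($F{\left(w \right)} = \frac{w + 165}{w - 151} = \frac{165 + w}{-151 + w}$)
$F{\left(C{\left(1,- \frac{5}{-12} \right)} \right)} - -43058 = \frac{165 + \sqrt{1 + 1}}{-151 + \sqrt{1 + 1}} - -43058 = \frac{165 + \sqrt{2}}{-151 + \sqrt{2}} + 43058 = 43058 + \frac{165 + \sqrt{2}}{-151 + \sqrt{2}}$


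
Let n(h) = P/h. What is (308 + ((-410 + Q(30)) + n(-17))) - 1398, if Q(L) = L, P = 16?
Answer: -25006/17 ≈ -1470.9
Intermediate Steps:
n(h) = 16/h
(308 + ((-410 + Q(30)) + n(-17))) - 1398 = (308 + ((-410 + 30) + 16/(-17))) - 1398 = (308 + (-380 + 16*(-1/17))) - 1398 = (308 + (-380 - 16/17)) - 1398 = (308 - 6476/17) - 1398 = -1240/17 - 1398 = -25006/17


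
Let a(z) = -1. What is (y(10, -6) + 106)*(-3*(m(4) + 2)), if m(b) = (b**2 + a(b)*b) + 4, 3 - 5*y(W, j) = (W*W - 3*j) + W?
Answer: -4374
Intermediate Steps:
y(W, j) = 3/5 - W/5 - W**2/5 + 3*j/5 (y(W, j) = 3/5 - ((W*W - 3*j) + W)/5 = 3/5 - ((W**2 - 3*j) + W)/5 = 3/5 - (W + W**2 - 3*j)/5 = 3/5 + (-W/5 - W**2/5 + 3*j/5) = 3/5 - W/5 - W**2/5 + 3*j/5)
m(b) = 4 + b**2 - b (m(b) = (b**2 - b) + 4 = 4 + b**2 - b)
(y(10, -6) + 106)*(-3*(m(4) + 2)) = ((3/5 - 1/5*10 - 1/5*10**2 + (3/5)*(-6)) + 106)*(-3*((4 + 4**2 - 1*4) + 2)) = ((3/5 - 2 - 1/5*100 - 18/5) + 106)*(-3*((4 + 16 - 4) + 2)) = ((3/5 - 2 - 20 - 18/5) + 106)*(-3*(16 + 2)) = (-25 + 106)*(-3*18) = 81*(-54) = -4374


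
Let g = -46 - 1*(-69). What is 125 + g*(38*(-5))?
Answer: -4245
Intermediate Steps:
g = 23 (g = -46 + 69 = 23)
125 + g*(38*(-5)) = 125 + 23*(38*(-5)) = 125 + 23*(-190) = 125 - 4370 = -4245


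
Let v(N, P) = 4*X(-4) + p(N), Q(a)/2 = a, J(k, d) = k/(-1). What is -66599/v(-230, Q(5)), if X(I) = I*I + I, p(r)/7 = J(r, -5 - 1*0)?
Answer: -66599/1658 ≈ -40.168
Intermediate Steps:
J(k, d) = -k (J(k, d) = k*(-1) = -k)
Q(a) = 2*a
p(r) = -7*r (p(r) = 7*(-r) = -7*r)
X(I) = I + I² (X(I) = I² + I = I + I²)
v(N, P) = 48 - 7*N (v(N, P) = 4*(-4*(1 - 4)) - 7*N = 4*(-4*(-3)) - 7*N = 4*12 - 7*N = 48 - 7*N)
-66599/v(-230, Q(5)) = -66599/(48 - 7*(-230)) = -66599/(48 + 1610) = -66599/1658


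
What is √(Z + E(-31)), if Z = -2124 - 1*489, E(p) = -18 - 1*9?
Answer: 4*I*√165 ≈ 51.381*I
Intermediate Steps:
E(p) = -27 (E(p) = -18 - 9 = -27)
Z = -2613 (Z = -2124 - 489 = -2613)
√(Z + E(-31)) = √(-2613 - 27) = √(-2640) = 4*I*√165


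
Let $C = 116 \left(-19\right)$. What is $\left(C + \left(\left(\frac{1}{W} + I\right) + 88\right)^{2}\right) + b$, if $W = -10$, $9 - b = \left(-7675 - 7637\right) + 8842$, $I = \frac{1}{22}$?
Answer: $\frac{36328444}{3025} \approx 12009.0$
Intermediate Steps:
$I = \frac{1}{22} \approx 0.045455$
$b = 6479$ ($b = 9 - \left(\left(-7675 - 7637\right) + 8842\right) = 9 - \left(-15312 + 8842\right) = 9 - -6470 = 9 + 6470 = 6479$)
$C = -2204$
$\left(C + \left(\left(\frac{1}{W} + I\right) + 88\right)^{2}\right) + b = \left(-2204 + \left(\left(\frac{1}{-10} + \frac{1}{22}\right) + 88\right)^{2}\right) + 6479 = \left(-2204 + \left(\left(- \frac{1}{10} + \frac{1}{22}\right) + 88\right)^{2}\right) + 6479 = \left(-2204 + \left(- \frac{3}{55} + 88\right)^{2}\right) + 6479 = \left(-2204 + \left(\frac{4837}{55}\right)^{2}\right) + 6479 = \left(-2204 + \frac{23396569}{3025}\right) + 6479 = \frac{16729469}{3025} + 6479 = \frac{36328444}{3025}$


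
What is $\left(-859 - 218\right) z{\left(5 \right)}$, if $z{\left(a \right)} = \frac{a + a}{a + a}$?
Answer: $-1077$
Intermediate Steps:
$z{\left(a \right)} = 1$ ($z{\left(a \right)} = \frac{2 a}{2 a} = 2 a \frac{1}{2 a} = 1$)
$\left(-859 - 218\right) z{\left(5 \right)} = \left(-859 - 218\right) 1 = \left(-1077\right) 1 = -1077$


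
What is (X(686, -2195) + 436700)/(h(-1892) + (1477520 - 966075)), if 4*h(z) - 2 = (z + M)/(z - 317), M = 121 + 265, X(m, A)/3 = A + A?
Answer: 467788885/564891743 ≈ 0.82810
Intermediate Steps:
X(m, A) = 6*A (X(m, A) = 3*(A + A) = 3*(2*A) = 6*A)
M = 386
h(z) = 1/2 + (386 + z)/(4*(-317 + z)) (h(z) = 1/2 + ((z + 386)/(z - 317))/4 = 1/2 + ((386 + z)/(-317 + z))/4 = 1/2 + (386 + z)/(4*(-317 + z)))
(X(686, -2195) + 436700)/(h(-1892) + (1477520 - 966075)) = (6*(-2195) + 436700)/((-248 + 3*(-1892))/(4*(-317 - 1892)) + (1477520 - 966075)) = (-13170 + 436700)/((1/4)*(-248 - 5676)/(-2209) + 511445) = 423530/((1/4)*(-1/2209)*(-5924) + 511445) = 423530/(1481/2209 + 511445) = 423530/(1129783486/2209) = 423530*(2209/1129783486) = 467788885/564891743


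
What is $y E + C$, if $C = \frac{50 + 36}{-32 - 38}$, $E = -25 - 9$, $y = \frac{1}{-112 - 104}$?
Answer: $- \frac{4049}{3780} \approx -1.0712$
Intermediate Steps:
$y = - \frac{1}{216}$ ($y = \frac{1}{-216} = - \frac{1}{216} \approx -0.0046296$)
$E = -34$
$C = - \frac{43}{35}$ ($C = \frac{86}{-70} = 86 \left(- \frac{1}{70}\right) = - \frac{43}{35} \approx -1.2286$)
$y E + C = \left(- \frac{1}{216}\right) \left(-34\right) - \frac{43}{35} = \frac{17}{108} - \frac{43}{35} = - \frac{4049}{3780}$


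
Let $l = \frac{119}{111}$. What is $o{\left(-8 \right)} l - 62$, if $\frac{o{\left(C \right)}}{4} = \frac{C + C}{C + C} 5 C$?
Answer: $- \frac{25922}{111} \approx -233.53$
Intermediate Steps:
$l = \frac{119}{111}$ ($l = 119 \cdot \frac{1}{111} = \frac{119}{111} \approx 1.0721$)
$o{\left(C \right)} = 20 C$ ($o{\left(C \right)} = 4 \frac{C + C}{C + C} 5 C = 4 \frac{2 C}{2 C} 5 C = 4 \cdot 2 C \frac{1}{2 C} 5 C = 4 \cdot 1 \cdot 5 C = 4 \cdot 5 C = 20 C$)
$o{\left(-8 \right)} l - 62 = 20 \left(-8\right) \frac{119}{111} - 62 = \left(-160\right) \frac{119}{111} - 62 = - \frac{19040}{111} - 62 = - \frac{25922}{111}$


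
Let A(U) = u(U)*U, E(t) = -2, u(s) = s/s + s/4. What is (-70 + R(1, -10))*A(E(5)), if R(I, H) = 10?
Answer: 60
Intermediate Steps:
u(s) = 1 + s/4 (u(s) = 1 + s*(¼) = 1 + s/4)
A(U) = U*(1 + U/4) (A(U) = (1 + U/4)*U = U*(1 + U/4))
(-70 + R(1, -10))*A(E(5)) = (-70 + 10)*((¼)*(-2)*(4 - 2)) = -15*(-2)*2 = -60*(-1) = 60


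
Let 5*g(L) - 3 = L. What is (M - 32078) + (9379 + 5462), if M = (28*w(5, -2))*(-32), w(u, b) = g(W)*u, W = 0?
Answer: -19925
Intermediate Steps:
g(L) = ⅗ + L/5
w(u, b) = 3*u/5 (w(u, b) = (⅗ + (⅕)*0)*u = (⅗ + 0)*u = 3*u/5)
M = -2688 (M = (28*((⅗)*5))*(-32) = (28*3)*(-32) = 84*(-32) = -2688)
(M - 32078) + (9379 + 5462) = (-2688 - 32078) + (9379 + 5462) = -34766 + 14841 = -19925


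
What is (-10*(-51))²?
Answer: 260100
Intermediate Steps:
(-10*(-51))² = 510² = 260100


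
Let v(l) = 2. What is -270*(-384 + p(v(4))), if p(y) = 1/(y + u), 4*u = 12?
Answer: 103626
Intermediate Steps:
u = 3 (u = (1/4)*12 = 3)
p(y) = 1/(3 + y) (p(y) = 1/(y + 3) = 1/(3 + y))
-270*(-384 + p(v(4))) = -270*(-384 + 1/(3 + 2)) = -270*(-384 + 1/5) = -270*(-1919/5) = 103626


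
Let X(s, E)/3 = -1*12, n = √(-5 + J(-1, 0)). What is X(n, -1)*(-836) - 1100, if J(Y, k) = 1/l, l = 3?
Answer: 28996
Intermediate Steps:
J(Y, k) = ⅓ (J(Y, k) = 1/3 = ⅓)
n = I*√42/3 (n = √(-5 + ⅓) = √(-14/3) = I*√42/3 ≈ 2.1602*I)
X(s, E) = -36 (X(s, E) = 3*(-1*12) = 3*(-12) = -36)
X(n, -1)*(-836) - 1100 = -36*(-836) - 1100 = 30096 - 1100 = 28996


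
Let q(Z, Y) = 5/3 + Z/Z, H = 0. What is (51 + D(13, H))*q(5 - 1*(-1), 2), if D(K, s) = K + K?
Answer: 616/3 ≈ 205.33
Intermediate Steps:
q(Z, Y) = 8/3 (q(Z, Y) = 5*(⅓) + 1 = 5/3 + 1 = 8/3)
D(K, s) = 2*K
(51 + D(13, H))*q(5 - 1*(-1), 2) = (51 + 2*13)*(8/3) = (51 + 26)*(8/3) = 77*(8/3) = 616/3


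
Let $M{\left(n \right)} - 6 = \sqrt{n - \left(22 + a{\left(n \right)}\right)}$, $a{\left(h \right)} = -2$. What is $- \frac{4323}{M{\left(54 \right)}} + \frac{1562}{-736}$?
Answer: $- \frac{4773373}{368} + \frac{4323 \sqrt{34}}{2} \approx -367.52$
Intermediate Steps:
$M{\left(n \right)} = 6 + \sqrt{-20 + n}$ ($M{\left(n \right)} = 6 + \sqrt{n - 20} = 6 + \sqrt{-20 + n}$)
$- \frac{4323}{M{\left(54 \right)}} + \frac{1562}{-736} = - \frac{4323}{6 + \sqrt{-20 + 54}} + \frac{1562}{-736} = - \frac{4323}{6 + \sqrt{34}} + 1562 \left(- \frac{1}{736}\right) = - \frac{4323}{6 + \sqrt{34}} - \frac{781}{368} = - \frac{781}{368} - \frac{4323}{6 + \sqrt{34}}$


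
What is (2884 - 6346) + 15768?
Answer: 12306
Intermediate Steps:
(2884 - 6346) + 15768 = -3462 + 15768 = 12306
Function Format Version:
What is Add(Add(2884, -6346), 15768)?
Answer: 12306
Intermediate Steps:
Add(Add(2884, -6346), 15768) = Add(-3462, 15768) = 12306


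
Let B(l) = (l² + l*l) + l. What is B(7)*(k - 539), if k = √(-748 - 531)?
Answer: -56595 + 105*I*√1279 ≈ -56595.0 + 3755.1*I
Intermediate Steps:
k = I*√1279 (k = √(-1279) = I*√1279 ≈ 35.763*I)
B(l) = l + 2*l² (B(l) = (l² + l²) + l = 2*l² + l = l + 2*l²)
B(7)*(k - 539) = (7*(1 + 2*7))*(I*√1279 - 539) = (7*(1 + 14))*(-539 + I*√1279) = (7*15)*(-539 + I*√1279) = 105*(-539 + I*√1279) = -56595 + 105*I*√1279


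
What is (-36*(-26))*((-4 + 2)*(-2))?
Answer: 3744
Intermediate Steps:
(-36*(-26))*((-4 + 2)*(-2)) = 936*(-2*(-2)) = 936*4 = 3744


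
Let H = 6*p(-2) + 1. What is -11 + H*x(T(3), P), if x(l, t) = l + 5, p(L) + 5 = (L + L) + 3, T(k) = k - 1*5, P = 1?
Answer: -116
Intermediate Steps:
T(k) = -5 + k (T(k) = k - 5 = -5 + k)
p(L) = -2 + 2*L (p(L) = -5 + ((L + L) + 3) = -5 + (2*L + 3) = -5 + (3 + 2*L) = -2 + 2*L)
x(l, t) = 5 + l
H = -35 (H = 6*(-2 + 2*(-2)) + 1 = 6*(-2 - 4) + 1 = 6*(-6) + 1 = -36 + 1 = -35)
-11 + H*x(T(3), P) = -11 - 35*(5 + (-5 + 3)) = -11 - 35*(5 - 2) = -11 - 35*3 = -11 - 105 = -116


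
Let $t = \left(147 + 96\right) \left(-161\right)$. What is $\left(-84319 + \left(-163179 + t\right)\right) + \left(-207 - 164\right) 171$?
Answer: $-350062$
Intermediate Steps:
$t = -39123$ ($t = 243 \left(-161\right) = -39123$)
$\left(-84319 + \left(-163179 + t\right)\right) + \left(-207 - 164\right) 171 = \left(-84319 - 202302\right) + \left(-207 - 164\right) 171 = \left(-84319 - 202302\right) - 63441 = -286621 - 63441 = -350062$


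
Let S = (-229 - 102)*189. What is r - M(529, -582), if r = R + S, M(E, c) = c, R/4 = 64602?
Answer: 196431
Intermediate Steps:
R = 258408 (R = 4*64602 = 258408)
S = -62559 (S = -331*189 = -62559)
r = 195849 (r = 258408 - 62559 = 195849)
r - M(529, -582) = 195849 - 1*(-582) = 195849 + 582 = 196431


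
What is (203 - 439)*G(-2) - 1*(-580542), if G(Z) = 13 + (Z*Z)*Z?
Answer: 579362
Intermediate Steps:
G(Z) = 13 + Z**3 (G(Z) = 13 + Z**2*Z = 13 + Z**3)
(203 - 439)*G(-2) - 1*(-580542) = (203 - 439)*(13 + (-2)**3) - 1*(-580542) = -236*(13 - 8) + 580542 = -236*5 + 580542 = -1180 + 580542 = 579362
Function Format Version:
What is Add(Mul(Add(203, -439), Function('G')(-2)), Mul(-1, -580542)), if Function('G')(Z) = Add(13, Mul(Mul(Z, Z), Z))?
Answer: 579362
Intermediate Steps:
Function('G')(Z) = Add(13, Pow(Z, 3)) (Function('G')(Z) = Add(13, Mul(Pow(Z, 2), Z)) = Add(13, Pow(Z, 3)))
Add(Mul(Add(203, -439), Function('G')(-2)), Mul(-1, -580542)) = Add(Mul(Add(203, -439), Add(13, Pow(-2, 3))), Mul(-1, -580542)) = Add(Mul(-236, Add(13, -8)), 580542) = Add(Mul(-236, 5), 580542) = Add(-1180, 580542) = 579362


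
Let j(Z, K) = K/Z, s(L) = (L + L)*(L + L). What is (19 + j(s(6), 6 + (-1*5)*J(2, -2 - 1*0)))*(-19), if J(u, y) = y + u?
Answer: -8683/24 ≈ -361.79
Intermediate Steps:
J(u, y) = u + y
s(L) = 4*L² (s(L) = (2*L)*(2*L) = 4*L²)
(19 + j(s(6), 6 + (-1*5)*J(2, -2 - 1*0)))*(-19) = (19 + (6 + (-1*5)*(2 + (-2 - 1*0)))/((4*6²)))*(-19) = (19 + (6 - 5*(2 + (-2 + 0)))/((4*36)))*(-19) = (19 + (6 - 5*(2 - 2))/144)*(-19) = (19 + (6 - 5*0)*(1/144))*(-19) = (19 + (6 + 0)*(1/144))*(-19) = (19 + 6*(1/144))*(-19) = (19 + 1/24)*(-19) = (457/24)*(-19) = -8683/24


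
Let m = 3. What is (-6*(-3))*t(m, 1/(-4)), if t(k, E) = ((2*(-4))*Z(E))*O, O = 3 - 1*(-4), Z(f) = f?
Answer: 252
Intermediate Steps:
O = 7 (O = 3 + 4 = 7)
t(k, E) = -56*E (t(k, E) = ((2*(-4))*E)*7 = -8*E*7 = -56*E)
(-6*(-3))*t(m, 1/(-4)) = (-6*(-3))*(-56/(-4)) = 18*(-56*(-1/4)) = 18*14 = 252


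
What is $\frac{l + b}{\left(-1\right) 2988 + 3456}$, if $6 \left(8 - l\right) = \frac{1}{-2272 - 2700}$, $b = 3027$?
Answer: $\frac{90540121}{13961376} \approx 6.485$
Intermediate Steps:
$l = \frac{238657}{29832}$ ($l = 8 - \frac{1}{6 \left(-2272 - 2700\right)} = 8 - \frac{1}{6 \left(-4972\right)} = 8 - - \frac{1}{29832} = 8 + \frac{1}{29832} = \frac{238657}{29832} \approx 8.0$)
$\frac{l + b}{\left(-1\right) 2988 + 3456} = \frac{\frac{238657}{29832} + 3027}{\left(-1\right) 2988 + 3456} = \frac{90540121}{29832 \left(-2988 + 3456\right)} = \frac{90540121}{29832 \cdot 468} = \frac{90540121}{29832} \cdot \frac{1}{468} = \frac{90540121}{13961376}$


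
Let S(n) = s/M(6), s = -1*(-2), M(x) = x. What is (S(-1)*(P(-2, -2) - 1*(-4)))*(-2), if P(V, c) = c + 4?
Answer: -4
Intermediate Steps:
P(V, c) = 4 + c
s = 2
S(n) = ⅓ (S(n) = 2/6 = 2*(⅙) = ⅓)
(S(-1)*(P(-2, -2) - 1*(-4)))*(-2) = (((4 - 2) - 1*(-4))/3)*(-2) = ((2 + 4)/3)*(-2) = ((⅓)*6)*(-2) = 2*(-2) = -4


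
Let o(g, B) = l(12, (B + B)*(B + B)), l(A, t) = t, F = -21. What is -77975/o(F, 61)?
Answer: -77975/14884 ≈ -5.2388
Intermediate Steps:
o(g, B) = 4*B² (o(g, B) = (B + B)*(B + B) = (2*B)*(2*B) = 4*B²)
-77975/o(F, 61) = -77975/(4*61²) = -77975/(4*3721) = -77975/14884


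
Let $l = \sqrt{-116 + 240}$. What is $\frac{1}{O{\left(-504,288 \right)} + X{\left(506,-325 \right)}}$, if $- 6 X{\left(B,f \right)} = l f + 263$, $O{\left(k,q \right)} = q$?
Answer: $- \frac{586}{730085} + \frac{52 \sqrt{31}}{146017} \approx 0.0011802$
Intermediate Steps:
$l = 2 \sqrt{31}$ ($l = \sqrt{124} = 2 \sqrt{31} \approx 11.136$)
$X{\left(B,f \right)} = - \frac{263}{6} - \frac{f \sqrt{31}}{3}$ ($X{\left(B,f \right)} = - \frac{2 \sqrt{31} f + 263}{6} = - \frac{2 f \sqrt{31} + 263}{6} = - \frac{263 + 2 f \sqrt{31}}{6} = - \frac{263}{6} - \frac{f \sqrt{31}}{3}$)
$\frac{1}{O{\left(-504,288 \right)} + X{\left(506,-325 \right)}} = \frac{1}{288 - \left(\frac{263}{6} - \frac{325 \sqrt{31}}{3}\right)} = \frac{1}{\frac{1465}{6} + \frac{325 \sqrt{31}}{3}}$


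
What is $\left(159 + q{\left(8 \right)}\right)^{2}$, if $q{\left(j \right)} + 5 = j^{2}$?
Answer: $47524$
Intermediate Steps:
$q{\left(j \right)} = -5 + j^{2}$
$\left(159 + q{\left(8 \right)}\right)^{2} = \left(159 - \left(5 - 8^{2}\right)\right)^{2} = \left(159 + \left(-5 + 64\right)\right)^{2} = \left(159 + 59\right)^{2} = 218^{2} = 47524$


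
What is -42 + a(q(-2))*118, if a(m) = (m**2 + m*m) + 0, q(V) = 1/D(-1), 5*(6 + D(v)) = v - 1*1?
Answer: -9277/256 ≈ -36.238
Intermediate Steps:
D(v) = -31/5 + v/5 (D(v) = -6 + (v - 1*1)/5 = -6 + (v - 1)/5 = -6 + (-1 + v)/5 = -6 + (-1/5 + v/5) = -31/5 + v/5)
q(V) = -5/32 (q(V) = 1/(-31/5 + (1/5)*(-1)) = 1/(-31/5 - 1/5) = 1/(-32/5) = -5/32)
a(m) = 2*m**2 (a(m) = (m**2 + m**2) + 0 = 2*m**2 + 0 = 2*m**2)
-42 + a(q(-2))*118 = -42 + (2*(-5/32)**2)*118 = -42 + (2*(25/1024))*118 = -42 + (25/512)*118 = -42 + 1475/256 = -9277/256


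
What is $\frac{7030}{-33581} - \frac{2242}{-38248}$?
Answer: $- \frac{96797419}{642203044} \approx -0.15073$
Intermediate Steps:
$\frac{7030}{-33581} - \frac{2242}{-38248} = 7030 \left(- \frac{1}{33581}\right) - - \frac{1121}{19124} = - \frac{7030}{33581} + \frac{1121}{19124} = - \frac{96797419}{642203044}$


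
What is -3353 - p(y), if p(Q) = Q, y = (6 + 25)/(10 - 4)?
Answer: -20149/6 ≈ -3358.2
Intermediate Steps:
y = 31/6 ≈ 5.1667
-3353 - p(y) = -3353 - 1*31/6 = -3353 - 31/6 = -20149/6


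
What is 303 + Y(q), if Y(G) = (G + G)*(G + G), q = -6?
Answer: 447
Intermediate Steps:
Y(G) = 4*G² (Y(G) = (2*G)*(2*G) = 4*G²)
303 + Y(q) = 303 + 4*(-6)² = 303 + 4*36 = 303 + 144 = 447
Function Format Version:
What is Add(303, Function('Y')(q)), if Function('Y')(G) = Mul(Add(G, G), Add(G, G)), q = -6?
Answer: 447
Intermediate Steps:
Function('Y')(G) = Mul(4, Pow(G, 2)) (Function('Y')(G) = Mul(Mul(2, G), Mul(2, G)) = Mul(4, Pow(G, 2)))
Add(303, Function('Y')(q)) = Add(303, Mul(4, Pow(-6, 2))) = Add(303, Mul(4, 36)) = Add(303, 144) = 447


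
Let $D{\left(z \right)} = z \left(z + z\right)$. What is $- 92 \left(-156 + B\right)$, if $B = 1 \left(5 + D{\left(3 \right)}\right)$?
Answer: $12236$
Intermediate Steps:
$D{\left(z \right)} = 2 z^{2}$ ($D{\left(z \right)} = z 2 z = 2 z^{2}$)
$B = 23$ ($B = 1 \left(5 + 2 \cdot 3^{2}\right) = 1 \left(5 + 2 \cdot 9\right) = 1 \left(5 + 18\right) = 1 \cdot 23 = 23$)
$- 92 \left(-156 + B\right) = - 92 \left(-156 + 23\right) = \left(-92\right) \left(-133\right) = 12236$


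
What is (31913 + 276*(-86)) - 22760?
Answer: -14583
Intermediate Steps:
(31913 + 276*(-86)) - 22760 = (31913 - 23736) - 22760 = 8177 - 22760 = -14583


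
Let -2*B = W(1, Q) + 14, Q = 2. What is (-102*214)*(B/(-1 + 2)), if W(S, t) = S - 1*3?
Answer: 130968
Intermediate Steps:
W(S, t) = -3 + S (W(S, t) = S - 3 = -3 + S)
B = -6 (B = -((-3 + 1) + 14)/2 = -(-2 + 14)/2 = -1/2*12 = -6)
(-102*214)*(B/(-1 + 2)) = (-102*214)*(-6/(-1 + 2)) = -(-130968)/1 = -(-130968) = -21828*(-6) = 130968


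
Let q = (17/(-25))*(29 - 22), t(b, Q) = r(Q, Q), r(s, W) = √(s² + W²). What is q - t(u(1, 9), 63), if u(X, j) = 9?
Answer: -119/25 - 63*√2 ≈ -93.855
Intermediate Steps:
r(s, W) = √(W² + s²)
t(b, Q) = √2*√(Q²) (t(b, Q) = √(Q² + Q²) = √(2*Q²) = √2*√(Q²))
q = -119/25 (q = (17*(-1/25))*7 = -17/25*7 = -119/25 ≈ -4.7600)
q - t(u(1, 9), 63) = -119/25 - √2*√(63²) = -119/25 - √2*√3969 = -119/25 - √2*63 = -119/25 - 63*√2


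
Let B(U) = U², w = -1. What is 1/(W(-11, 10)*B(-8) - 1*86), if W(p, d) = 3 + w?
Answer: 1/42 ≈ 0.023810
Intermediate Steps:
W(p, d) = 2 (W(p, d) = 3 - 1 = 2)
1/(W(-11, 10)*B(-8) - 1*86) = 1/(2*(-8)² - 1*86) = 1/(2*64 - 86) = 1/(128 - 86) = 1/42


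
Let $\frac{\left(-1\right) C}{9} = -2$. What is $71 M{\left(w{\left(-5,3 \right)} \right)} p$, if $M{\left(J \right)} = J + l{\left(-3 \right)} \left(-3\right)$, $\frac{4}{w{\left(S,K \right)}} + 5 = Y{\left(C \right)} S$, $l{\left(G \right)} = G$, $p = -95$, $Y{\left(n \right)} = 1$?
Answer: $-58007$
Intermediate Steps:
$C = 18$ ($C = \left(-9\right) \left(-2\right) = 18$)
$w{\left(S,K \right)} = \frac{4}{-5 + S}$ ($w{\left(S,K \right)} = \frac{4}{-5 + 1 S} = \frac{4}{-5 + S}$)
$M{\left(J \right)} = 9 + J$ ($M{\left(J \right)} = J - -9 = J + 9 = 9 + J$)
$71 M{\left(w{\left(-5,3 \right)} \right)} p = 71 \left(9 + \frac{4}{-5 - 5}\right) \left(-95\right) = 71 \left(9 + \frac{4}{-10}\right) \left(-95\right) = 71 \left(9 + 4 \left(- \frac{1}{10}\right)\right) \left(-95\right) = 71 \left(9 - \frac{2}{5}\right) \left(-95\right) = 71 \cdot \frac{43}{5} \left(-95\right) = \frac{3053}{5} \left(-95\right) = -58007$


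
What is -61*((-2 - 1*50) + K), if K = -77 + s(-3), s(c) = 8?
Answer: 7381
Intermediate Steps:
K = -69 (K = -77 + 8 = -69)
-61*((-2 - 1*50) + K) = -61*((-2 - 1*50) - 69) = -61*((-2 - 50) - 69) = -61*(-52 - 69) = -61*(-121) = 7381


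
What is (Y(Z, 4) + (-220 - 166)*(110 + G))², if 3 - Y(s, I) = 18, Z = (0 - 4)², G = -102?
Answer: 9628609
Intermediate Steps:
Z = 16 (Z = (-4)² = 16)
Y(s, I) = -15 (Y(s, I) = 3 - 1*18 = 3 - 18 = -15)
(Y(Z, 4) + (-220 - 166)*(110 + G))² = (-15 + (-220 - 166)*(110 - 102))² = (-15 - 386*8)² = (-15 - 3088)² = (-3103)² = 9628609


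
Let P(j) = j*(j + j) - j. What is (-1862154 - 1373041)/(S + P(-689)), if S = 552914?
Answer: -647039/300609 ≈ -2.1524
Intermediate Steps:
P(j) = -j + 2*j² (P(j) = j*(2*j) - j = 2*j² - j = -j + 2*j²)
(-1862154 - 1373041)/(S + P(-689)) = (-1862154 - 1373041)/(552914 - 689*(-1 + 2*(-689))) = -3235195/(552914 - 689*(-1 - 1378)) = -3235195/(552914 - 689*(-1379)) = -3235195/(552914 + 950131) = -3235195/1503045 = -3235195*1/1503045 = -647039/300609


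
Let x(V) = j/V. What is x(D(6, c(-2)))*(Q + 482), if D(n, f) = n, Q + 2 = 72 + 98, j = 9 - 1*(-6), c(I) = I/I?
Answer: 1625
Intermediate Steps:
c(I) = 1
j = 15 (j = 9 + 6 = 15)
Q = 168 (Q = -2 + (72 + 98) = -2 + 170 = 168)
x(V) = 15/V
x(D(6, c(-2)))*(Q + 482) = (15/6)*(168 + 482) = (15*(⅙))*650 = (5/2)*650 = 1625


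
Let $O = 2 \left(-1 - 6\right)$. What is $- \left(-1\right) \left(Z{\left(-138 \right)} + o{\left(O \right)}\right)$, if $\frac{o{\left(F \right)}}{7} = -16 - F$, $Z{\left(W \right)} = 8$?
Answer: $-6$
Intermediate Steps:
$O = -14$ ($O = 2 \left(-7\right) = -14$)
$o{\left(F \right)} = -112 - 7 F$ ($o{\left(F \right)} = 7 \left(-16 - F\right) = -112 - 7 F$)
$- \left(-1\right) \left(Z{\left(-138 \right)} + o{\left(O \right)}\right) = - \left(-1\right) \left(8 - 14\right) = - \left(-1\right) \left(-6\right) = \left(-1\right) 6 = -6$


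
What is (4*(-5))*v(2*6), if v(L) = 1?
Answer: -20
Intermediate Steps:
(4*(-5))*v(2*6) = (4*(-5))*1 = -20*1 = -20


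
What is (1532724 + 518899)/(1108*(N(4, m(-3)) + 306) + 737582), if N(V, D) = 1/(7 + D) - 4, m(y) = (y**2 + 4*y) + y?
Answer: 2051623/1073306 ≈ 1.9115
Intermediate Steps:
m(y) = y**2 + 5*y
N(V, D) = -4 + 1/(7 + D)
(1532724 + 518899)/(1108*(N(4, m(-3)) + 306) + 737582) = (1532724 + 518899)/(1108*((-27 - (-12)*(5 - 3))/(7 - 3*(5 - 3)) + 306) + 737582) = 2051623/(1108*((-27 - (-12)*2)/(7 - 3*2) + 306) + 737582) = 2051623/(1108*((-27 - 4*(-6))/(7 - 6) + 306) + 737582) = 2051623/(1108*((-27 + 24)/1 + 306) + 737582) = 2051623/(1108*(1*(-3) + 306) + 737582) = 2051623/(1108*(-3 + 306) + 737582) = 2051623/(1108*303 + 737582) = 2051623/(335724 + 737582) = 2051623/1073306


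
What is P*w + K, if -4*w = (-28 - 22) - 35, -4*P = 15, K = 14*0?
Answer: -1275/16 ≈ -79.688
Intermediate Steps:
K = 0
P = -15/4 (P = -1/4*15 = -15/4 ≈ -3.7500)
w = 85/4 (w = -((-28 - 22) - 35)/4 = -(-50 - 35)/4 = -1/4*(-85) = 85/4 ≈ 21.250)
P*w + K = -15/4*85/4 + 0 = -1275/16 + 0 = -1275/16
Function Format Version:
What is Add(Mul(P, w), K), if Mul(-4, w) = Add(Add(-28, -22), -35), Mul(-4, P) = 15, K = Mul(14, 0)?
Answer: Rational(-1275, 16) ≈ -79.688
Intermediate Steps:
K = 0
P = Rational(-15, 4) (P = Mul(Rational(-1, 4), 15) = Rational(-15, 4) ≈ -3.7500)
w = Rational(85, 4) (w = Mul(Rational(-1, 4), Add(Add(-28, -22), -35)) = Mul(Rational(-1, 4), Add(-50, -35)) = Mul(Rational(-1, 4), -85) = Rational(85, 4) ≈ 21.250)
Add(Mul(P, w), K) = Add(Mul(Rational(-15, 4), Rational(85, 4)), 0) = Add(Rational(-1275, 16), 0) = Rational(-1275, 16)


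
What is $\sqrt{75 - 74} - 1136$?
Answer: $-1135$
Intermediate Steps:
$\sqrt{75 - 74} - 1136 = \sqrt{1} - 1136 = 1 - 1136 = -1135$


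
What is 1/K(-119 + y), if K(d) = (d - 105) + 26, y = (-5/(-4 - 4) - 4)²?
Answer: -64/11943 ≈ -0.0053588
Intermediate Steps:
y = 729/64 (y = (-5/(-8) - 4)² = (-5*(-⅛) - 4)² = (5/8 - 4)² = (-27/8)² = 729/64 ≈ 11.391)
K(d) = -79 + d (K(d) = (-105 + d) + 26 = -79 + d)
1/K(-119 + y) = 1/(-79 + (-119 + 729/64)) = 1/(-79 - 6887/64) = 1/(-11943/64) = -64/11943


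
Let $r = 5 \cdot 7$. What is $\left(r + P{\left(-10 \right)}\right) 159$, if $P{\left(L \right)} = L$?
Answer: $3975$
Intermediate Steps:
$r = 35$
$\left(r + P{\left(-10 \right)}\right) 159 = \left(35 - 10\right) 159 = 25 \cdot 159 = 3975$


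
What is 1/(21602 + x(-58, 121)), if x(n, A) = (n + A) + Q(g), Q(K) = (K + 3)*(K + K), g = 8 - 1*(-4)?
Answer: 1/22025 ≈ 4.5403e-5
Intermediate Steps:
g = 12 (g = 8 + 4 = 12)
Q(K) = 2*K*(3 + K) (Q(K) = (3 + K)*(2*K) = 2*K*(3 + K))
x(n, A) = 360 + A + n (x(n, A) = (n + A) + 2*12*(3 + 12) = (A + n) + 2*12*15 = (A + n) + 360 = 360 + A + n)
1/(21602 + x(-58, 121)) = 1/(21602 + (360 + 121 - 58)) = 1/(21602 + 423) = 1/22025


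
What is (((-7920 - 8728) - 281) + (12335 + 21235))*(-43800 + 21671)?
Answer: -368248689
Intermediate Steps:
(((-7920 - 8728) - 281) + (12335 + 21235))*(-43800 + 21671) = ((-16648 - 281) + 33570)*(-22129) = (-16929 + 33570)*(-22129) = 16641*(-22129) = -368248689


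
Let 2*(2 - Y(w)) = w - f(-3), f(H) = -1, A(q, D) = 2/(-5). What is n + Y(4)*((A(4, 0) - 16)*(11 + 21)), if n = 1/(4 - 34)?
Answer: 7871/30 ≈ 262.37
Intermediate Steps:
A(q, D) = -2/5 (A(q, D) = 2*(-1/5) = -2/5)
n = -1/30 (n = 1/(-30) = -1/30 ≈ -0.033333)
Y(w) = 3/2 - w/2 (Y(w) = 2 - (w - 1*(-1))/2 = 2 - (w + 1)/2 = 2 - (1 + w)/2 = 2 + (-1/2 - w/2) = 3/2 - w/2)
n + Y(4)*((A(4, 0) - 16)*(11 + 21)) = -1/30 + (3/2 - 1/2*4)*((-2/5 - 16)*(11 + 21)) = -1/30 + (3/2 - 2)*(-82/5*32) = -1/30 - 1/2*(-2624/5) = -1/30 + 1312/5 = 7871/30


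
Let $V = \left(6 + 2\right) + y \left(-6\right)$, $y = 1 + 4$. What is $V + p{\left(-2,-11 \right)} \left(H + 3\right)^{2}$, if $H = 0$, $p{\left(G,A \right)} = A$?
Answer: $-121$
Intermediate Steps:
$y = 5$
$V = -22$ ($V = \left(6 + 2\right) + 5 \left(-6\right) = 8 - 30 = -22$)
$V + p{\left(-2,-11 \right)} \left(H + 3\right)^{2} = -22 - 11 \left(0 + 3\right)^{2} = -22 - 11 \cdot 3^{2} = -22 - 99 = -121$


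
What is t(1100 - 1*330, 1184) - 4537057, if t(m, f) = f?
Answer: -4535873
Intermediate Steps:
t(1100 - 1*330, 1184) - 4537057 = 1184 - 4537057 = -4535873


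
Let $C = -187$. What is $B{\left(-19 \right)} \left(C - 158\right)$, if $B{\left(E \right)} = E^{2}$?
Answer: $-124545$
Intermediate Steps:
$B{\left(-19 \right)} \left(C - 158\right) = \left(-19\right)^{2} \left(-187 - 158\right) = 361 \left(-345\right) = -124545$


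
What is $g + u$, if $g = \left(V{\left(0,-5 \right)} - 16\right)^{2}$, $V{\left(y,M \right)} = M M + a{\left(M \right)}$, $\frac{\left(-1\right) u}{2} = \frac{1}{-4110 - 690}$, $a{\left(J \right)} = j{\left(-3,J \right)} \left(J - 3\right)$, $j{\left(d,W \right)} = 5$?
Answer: $\frac{2306401}{2400} \approx 961.0$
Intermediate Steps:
$a{\left(J \right)} = -15 + 5 J$ ($a{\left(J \right)} = 5 \left(J - 3\right) = 5 \left(-3 + J\right) = -15 + 5 J$)
$u = \frac{1}{2400}$ ($u = - \frac{2}{-4110 - 690} = - \frac{2}{-4800} = \left(-2\right) \left(- \frac{1}{4800}\right) = \frac{1}{2400} \approx 0.00041667$)
$V{\left(y,M \right)} = -15 + M^{2} + 5 M$ ($V{\left(y,M \right)} = M M + \left(-15 + 5 M\right) = M^{2} + \left(-15 + 5 M\right) = -15 + M^{2} + 5 M$)
$g = 961$ ($g = \left(\left(-15 + \left(-5\right)^{2} + 5 \left(-5\right)\right) - 16\right)^{2} = \left(\left(-15 + 25 - 25\right) - 16\right)^{2} = \left(-15 - 16\right)^{2} = \left(-31\right)^{2} = 961$)
$g + u = 961 + \frac{1}{2400} = \frac{2306401}{2400}$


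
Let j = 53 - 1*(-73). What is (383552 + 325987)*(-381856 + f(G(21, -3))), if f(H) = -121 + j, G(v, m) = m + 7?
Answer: -270938176689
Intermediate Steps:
j = 126 (j = 53 + 73 = 126)
G(v, m) = 7 + m
f(H) = 5 (f(H) = -121 + 126 = 5)
(383552 + 325987)*(-381856 + f(G(21, -3))) = (383552 + 325987)*(-381856 + 5) = 709539*(-381851) = -270938176689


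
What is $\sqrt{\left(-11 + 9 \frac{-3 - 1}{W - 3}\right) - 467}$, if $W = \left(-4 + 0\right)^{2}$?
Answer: $\frac{25 i \sqrt{130}}{13} \approx 21.926 i$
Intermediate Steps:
$W = 16$ ($W = \left(-4\right)^{2} = 16$)
$\sqrt{\left(-11 + 9 \frac{-3 - 1}{W - 3}\right) - 467} = \sqrt{\left(-11 + 9 \frac{-3 - 1}{16 - 3}\right) - 467} = \sqrt{\left(-11 + 9 \left(- \frac{4}{13}\right)\right) - 467} = \sqrt{\left(-11 - \frac{36}{13}\right) - 467} = \sqrt{- \frac{179}{13} - 467} = \sqrt{- \frac{6250}{13}} = \frac{25 i \sqrt{130}}{13}$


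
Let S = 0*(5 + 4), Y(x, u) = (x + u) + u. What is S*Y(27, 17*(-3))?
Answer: 0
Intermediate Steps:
Y(x, u) = x + 2*u (Y(x, u) = (u + x) + u = x + 2*u)
S = 0 (S = 0*9 = 0)
S*Y(27, 17*(-3)) = 0*(27 + 2*(17*(-3))) = 0*(27 + 2*(-51)) = 0*(27 - 102) = 0*(-75) = 0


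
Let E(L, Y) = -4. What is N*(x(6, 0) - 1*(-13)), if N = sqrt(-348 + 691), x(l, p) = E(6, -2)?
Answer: 63*sqrt(7) ≈ 166.68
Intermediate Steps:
x(l, p) = -4
N = 7*sqrt(7) (N = sqrt(343) = 7*sqrt(7) ≈ 18.520)
N*(x(6, 0) - 1*(-13)) = (7*sqrt(7))*(-4 - 1*(-13)) = (7*sqrt(7))*(-4 + 13) = (7*sqrt(7))*9 = 63*sqrt(7)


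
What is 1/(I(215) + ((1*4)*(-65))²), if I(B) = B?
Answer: 1/67815 ≈ 1.4746e-5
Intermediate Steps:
1/(I(215) + ((1*4)*(-65))²) = 1/(215 + ((1*4)*(-65))²) = 1/(215 + (4*(-65))²) = 1/(215 + (-260)²) = 1/(215 + 67600) = 1/67815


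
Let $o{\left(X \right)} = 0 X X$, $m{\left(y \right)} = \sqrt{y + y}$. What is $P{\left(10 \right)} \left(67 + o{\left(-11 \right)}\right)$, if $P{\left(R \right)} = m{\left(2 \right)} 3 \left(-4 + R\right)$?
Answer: $2412$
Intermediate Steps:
$m{\left(y \right)} = \sqrt{2} \sqrt{y}$ ($m{\left(y \right)} = \sqrt{2 y} = \sqrt{2} \sqrt{y}$)
$o{\left(X \right)} = 0$ ($o{\left(X \right)} = 0 X = 0$)
$P{\left(R \right)} = -24 + 6 R$ ($P{\left(R \right)} = \sqrt{2} \sqrt{2} \cdot 3 \left(-4 + R\right) = 2 \left(-12 + 3 R\right) = -24 + 6 R$)
$P{\left(10 \right)} \left(67 + o{\left(-11 \right)}\right) = \left(-24 + 6 \cdot 10\right) \left(67 + 0\right) = \left(-24 + 60\right) 67 = 36 \cdot 67 = 2412$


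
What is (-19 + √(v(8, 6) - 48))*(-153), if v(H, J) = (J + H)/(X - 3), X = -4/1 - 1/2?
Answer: 2907 - 102*I*√2805/5 ≈ 2907.0 - 1080.4*I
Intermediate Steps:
X = -9/2 (X = -4*1 - 1*½ = -4 - ½ = -9/2 ≈ -4.5000)
v(H, J) = -2*H/15 - 2*J/15 (v(H, J) = (J + H)/(-9/2 - 3) = (H + J)/(-15/2) = (H + J)*(-2/15) = -2*H/15 - 2*J/15)
(-19 + √(v(8, 6) - 48))*(-153) = (-19 + √((-2/15*8 - 2/15*6) - 48))*(-153) = (-19 + √((-16/15 - ⅘) - 48))*(-153) = (-19 + √(-28/15 - 48))*(-153) = (-19 + √(-748/15))*(-153) = (-19 + 2*I*√2805/15)*(-153) = 2907 - 102*I*√2805/5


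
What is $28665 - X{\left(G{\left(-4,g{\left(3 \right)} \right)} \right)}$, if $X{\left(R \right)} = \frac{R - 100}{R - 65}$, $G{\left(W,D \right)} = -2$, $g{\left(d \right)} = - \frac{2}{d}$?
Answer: $\frac{1920453}{67} \approx 28663.0$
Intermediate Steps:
$X{\left(R \right)} = \frac{-100 + R}{-65 + R}$
$28665 - X{\left(G{\left(-4,g{\left(3 \right)} \right)} \right)} = 28665 - \frac{-100 - 2}{-65 - 2} = 28665 - \frac{1}{-67} \left(-102\right) = 28665 - \left(- \frac{1}{67}\right) \left(-102\right) = 28665 - \frac{102}{67} = \frac{1920453}{67}$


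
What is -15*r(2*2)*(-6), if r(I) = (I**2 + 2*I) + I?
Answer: 2520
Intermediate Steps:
r(I) = I**2 + 3*I
-15*r(2*2)*(-6) = -15*2*2*(3 + 2*2)*(-6) = -60*(3 + 4)*(-6) = -60*7*(-6) = -15*28*(-6) = -420*(-6) = 2520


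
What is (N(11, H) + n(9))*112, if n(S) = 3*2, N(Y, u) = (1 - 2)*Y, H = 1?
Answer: -560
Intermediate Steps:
N(Y, u) = -Y
n(S) = 6
(N(11, H) + n(9))*112 = (-1*11 + 6)*112 = (-11 + 6)*112 = -5*112 = -560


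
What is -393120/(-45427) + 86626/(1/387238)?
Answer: 1523843218180996/45427 ≈ 3.3545e+10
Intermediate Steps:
-393120/(-45427) + 86626/(1/387238) = -393120*(-1/45427) + 86626/(1/387238) = 393120/45427 + 86626*387238 = 393120/45427 + 33544878988 = 1523843218180996/45427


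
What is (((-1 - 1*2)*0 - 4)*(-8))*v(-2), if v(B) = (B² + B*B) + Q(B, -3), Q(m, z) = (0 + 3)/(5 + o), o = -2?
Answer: 288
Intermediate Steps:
Q(m, z) = 1 (Q(m, z) = (0 + 3)/(5 - 2) = 3/3 = 3*(⅓) = 1)
v(B) = 1 + 2*B² (v(B) = (B² + B*B) + 1 = (B² + B²) + 1 = 2*B² + 1 = 1 + 2*B²)
(((-1 - 1*2)*0 - 4)*(-8))*v(-2) = (((-1 - 1*2)*0 - 4)*(-8))*(1 + 2*(-2)²) = (((-1 - 2)*0 - 4)*(-8))*(1 + 2*4) = ((-3*0 - 4)*(-8))*(1 + 8) = ((0 - 4)*(-8))*9 = -4*(-8)*9 = 32*9 = 288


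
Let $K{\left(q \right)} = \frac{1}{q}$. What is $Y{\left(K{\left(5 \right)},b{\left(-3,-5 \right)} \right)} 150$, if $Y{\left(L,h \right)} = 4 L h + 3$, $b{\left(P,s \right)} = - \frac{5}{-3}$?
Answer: $650$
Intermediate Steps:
$b{\left(P,s \right)} = \frac{5}{3}$ ($b{\left(P,s \right)} = \left(-5\right) \left(- \frac{1}{3}\right) = \frac{5}{3}$)
$Y{\left(L,h \right)} = 3 + 4 L h$ ($Y{\left(L,h \right)} = 4 L h + 3 = 3 + 4 L h$)
$Y{\left(K{\left(5 \right)},b{\left(-3,-5 \right)} \right)} 150 = \left(3 + 4 \cdot \frac{1}{5} \cdot \frac{5}{3}\right) 150 = \left(3 + \frac{4}{3}\right) 150 = \frac{13}{3} \cdot 150 = 650$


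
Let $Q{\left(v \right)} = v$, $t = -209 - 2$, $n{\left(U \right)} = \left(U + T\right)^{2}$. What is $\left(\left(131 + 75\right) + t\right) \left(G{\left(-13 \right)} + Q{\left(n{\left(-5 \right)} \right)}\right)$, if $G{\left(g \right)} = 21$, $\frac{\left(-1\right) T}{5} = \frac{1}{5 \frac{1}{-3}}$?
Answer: $-125$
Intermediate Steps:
$T = 3$ ($T = - \frac{5}{5 \frac{1}{-3}} = - \frac{5}{5 \left(- \frac{1}{3}\right)} = - \frac{5}{- \frac{5}{3}} = \left(-5\right) \left(- \frac{3}{5}\right) = 3$)
$n{\left(U \right)} = \left(3 + U\right)^{2}$ ($n{\left(U \right)} = \left(U + 3\right)^{2} = \left(3 + U\right)^{2}$)
$t = -211$ ($t = -209 - 2 = -211$)
$\left(\left(131 + 75\right) + t\right) \left(G{\left(-13 \right)} + Q{\left(n{\left(-5 \right)} \right)}\right) = \left(\left(131 + 75\right) - 211\right) \left(21 + \left(3 - 5\right)^{2}\right) = \left(206 - 211\right) \left(21 + \left(-2\right)^{2}\right) = - 5 \left(21 + 4\right) = \left(-5\right) 25 = -125$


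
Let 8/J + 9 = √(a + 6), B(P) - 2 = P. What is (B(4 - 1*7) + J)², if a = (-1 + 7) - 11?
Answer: 4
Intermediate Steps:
B(P) = 2 + P
a = -5 (a = 6 - 11 = -5)
J = -1 (J = 8/(-9 + √(-5 + 6)) = 8/(-9 + √1) = 8/(-9 + 1) = 8/(-8) = 8*(-⅛) = -1)
(B(4 - 1*7) + J)² = ((2 + (4 - 1*7)) - 1)² = ((2 + (4 - 7)) - 1)² = ((2 - 3) - 1)² = (-1 - 1)² = (-2)² = 4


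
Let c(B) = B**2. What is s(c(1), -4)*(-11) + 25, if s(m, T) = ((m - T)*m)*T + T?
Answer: 289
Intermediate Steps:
s(m, T) = T + T*m*(m - T) (s(m, T) = (m*(m - T))*T + T = T*m*(m - T) + T = T + T*m*(m - T))
s(c(1), -4)*(-11) + 25 = -4*(1 + (1**2)**2 - 1*(-4)*1**2)*(-11) + 25 = -4*(1 + 1**2 - 1*(-4)*1)*(-11) + 25 = -4*(1 + 1 + 4)*(-11) + 25 = -4*6*(-11) + 25 = -24*(-11) + 25 = 264 + 25 = 289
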